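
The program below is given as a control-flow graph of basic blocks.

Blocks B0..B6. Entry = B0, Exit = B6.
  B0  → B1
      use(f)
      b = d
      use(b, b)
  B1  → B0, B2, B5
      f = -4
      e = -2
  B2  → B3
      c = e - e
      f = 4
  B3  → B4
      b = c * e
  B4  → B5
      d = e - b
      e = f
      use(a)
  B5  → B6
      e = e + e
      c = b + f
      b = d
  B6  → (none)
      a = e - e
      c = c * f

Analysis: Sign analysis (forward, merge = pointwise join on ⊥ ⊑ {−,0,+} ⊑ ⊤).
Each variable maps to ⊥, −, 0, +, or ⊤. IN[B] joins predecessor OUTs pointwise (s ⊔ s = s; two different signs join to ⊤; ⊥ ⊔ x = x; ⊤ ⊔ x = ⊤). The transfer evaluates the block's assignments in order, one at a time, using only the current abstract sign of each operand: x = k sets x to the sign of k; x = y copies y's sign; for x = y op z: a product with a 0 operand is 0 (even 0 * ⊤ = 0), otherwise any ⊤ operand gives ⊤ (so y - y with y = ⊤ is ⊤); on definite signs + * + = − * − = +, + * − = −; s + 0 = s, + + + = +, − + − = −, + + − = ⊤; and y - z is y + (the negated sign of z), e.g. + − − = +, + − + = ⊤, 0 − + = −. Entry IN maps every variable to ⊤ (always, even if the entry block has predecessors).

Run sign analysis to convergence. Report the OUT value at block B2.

Fixpoint table:
  B0:   IN=(all ⊤)   OUT=(all ⊤)
  B1:   IN=(all ⊤)   OUT={e:-, f:-; rest ⊤}
  B2:   IN={e:-, f:-; rest ⊤}   OUT={e:-, f:+; rest ⊤}
  B3:   IN={e:-, f:+; rest ⊤}   OUT={e:-, f:+; rest ⊤}
  B4:   IN={e:-, f:+; rest ⊤}   OUT={e:+, f:+; rest ⊤}
  B5:   IN=(all ⊤)   OUT=(all ⊤)
  B6:   IN=(all ⊤)   OUT=(all ⊤)

Merge at B2: IN[B2] = OUT[B1] = {a: ⊤, b: ⊤, c: ⊤, d: ⊤, e: -, f: -}
Applying B2's transfer function to that IN value gives OUT[B2] (row B2 above).

Answer: {a: ⊤, b: ⊤, c: ⊤, d: ⊤, e: -, f: +}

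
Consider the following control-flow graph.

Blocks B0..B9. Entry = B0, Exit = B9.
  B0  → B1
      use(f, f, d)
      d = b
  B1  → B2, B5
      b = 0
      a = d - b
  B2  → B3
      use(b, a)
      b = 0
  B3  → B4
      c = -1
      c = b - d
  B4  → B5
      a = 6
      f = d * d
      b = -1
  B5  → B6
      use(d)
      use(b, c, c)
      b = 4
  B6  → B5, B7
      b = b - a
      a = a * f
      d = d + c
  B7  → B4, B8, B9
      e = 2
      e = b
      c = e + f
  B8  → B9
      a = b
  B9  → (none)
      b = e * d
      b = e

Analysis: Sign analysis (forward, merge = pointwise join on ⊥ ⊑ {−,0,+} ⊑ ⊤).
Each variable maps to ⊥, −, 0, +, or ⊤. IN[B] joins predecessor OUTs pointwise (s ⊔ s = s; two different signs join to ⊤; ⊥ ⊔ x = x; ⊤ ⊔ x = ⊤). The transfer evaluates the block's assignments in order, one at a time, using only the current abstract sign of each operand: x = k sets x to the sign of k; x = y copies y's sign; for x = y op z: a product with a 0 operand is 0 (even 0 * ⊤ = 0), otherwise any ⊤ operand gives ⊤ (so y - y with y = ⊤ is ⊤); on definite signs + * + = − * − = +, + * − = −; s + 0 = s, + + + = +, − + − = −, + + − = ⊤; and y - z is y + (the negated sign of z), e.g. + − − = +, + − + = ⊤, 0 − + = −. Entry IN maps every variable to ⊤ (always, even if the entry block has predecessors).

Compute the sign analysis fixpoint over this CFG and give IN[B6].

Converged values:
  B0:   IN=(all ⊤)   OUT=(all ⊤)
  B1:   IN=(all ⊤)   OUT={b:0; rest ⊤}
  B2:   IN={b:0; rest ⊤}   OUT={b:0; rest ⊤}
  B3:   IN={b:0; rest ⊤}   OUT={b:0; rest ⊤}
  B4:   IN=(all ⊤)   OUT={a:+, b:-; rest ⊤}
  B5:   IN=(all ⊤)   OUT={b:+; rest ⊤}
  B6:   IN={b:+; rest ⊤}   OUT=(all ⊤)
  B7:   IN=(all ⊤)   OUT=(all ⊤)
  B8:   IN=(all ⊤)   OUT=(all ⊤)
  B9:   IN=(all ⊤)   OUT=(all ⊤)

Merge at B6: IN[B6] = OUT[B5] = {a: ⊤, b: +, c: ⊤, d: ⊤, e: ⊤, f: ⊤}

Answer: {a: ⊤, b: +, c: ⊤, d: ⊤, e: ⊤, f: ⊤}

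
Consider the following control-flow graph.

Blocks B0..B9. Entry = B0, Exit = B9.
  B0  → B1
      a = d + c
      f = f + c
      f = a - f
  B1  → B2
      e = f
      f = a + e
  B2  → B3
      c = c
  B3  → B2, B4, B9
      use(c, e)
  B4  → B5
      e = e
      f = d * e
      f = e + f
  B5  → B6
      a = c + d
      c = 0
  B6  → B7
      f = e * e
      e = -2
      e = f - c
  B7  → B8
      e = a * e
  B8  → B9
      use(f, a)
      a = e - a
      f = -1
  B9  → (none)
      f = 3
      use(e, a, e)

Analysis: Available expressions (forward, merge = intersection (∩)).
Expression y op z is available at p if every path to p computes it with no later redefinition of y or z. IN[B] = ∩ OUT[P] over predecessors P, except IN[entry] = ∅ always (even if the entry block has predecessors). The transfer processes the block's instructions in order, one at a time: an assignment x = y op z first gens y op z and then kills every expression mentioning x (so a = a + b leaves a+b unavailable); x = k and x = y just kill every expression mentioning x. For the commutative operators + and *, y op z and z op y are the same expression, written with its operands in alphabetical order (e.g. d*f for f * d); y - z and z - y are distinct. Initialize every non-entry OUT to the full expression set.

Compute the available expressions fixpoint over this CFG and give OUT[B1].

Answer: {a+e, c+d}

Trace:
Fixpoint table:
  B0: | IN={} | OUT={c+d}
  B1: | IN={c+d} | OUT={a+e, c+d}
  B2: | IN={a+e} | OUT={a+e}
  B3: | IN={a+e} | OUT={a+e}
  B4: | IN={a+e} | OUT={d*e}
  B5: | IN={d*e} | OUT={d*e}
  B6: | IN={d*e} | OUT={f-c}
  B7: | IN={f-c} | OUT={f-c}
  B8: | IN={f-c} | OUT={}
  B9: | IN={} | OUT={}

Merge at B1: IN[B1] = OUT[B0] = {c+d}
Applying B1's transfer function to that IN value gives OUT[B1] (row B1 above).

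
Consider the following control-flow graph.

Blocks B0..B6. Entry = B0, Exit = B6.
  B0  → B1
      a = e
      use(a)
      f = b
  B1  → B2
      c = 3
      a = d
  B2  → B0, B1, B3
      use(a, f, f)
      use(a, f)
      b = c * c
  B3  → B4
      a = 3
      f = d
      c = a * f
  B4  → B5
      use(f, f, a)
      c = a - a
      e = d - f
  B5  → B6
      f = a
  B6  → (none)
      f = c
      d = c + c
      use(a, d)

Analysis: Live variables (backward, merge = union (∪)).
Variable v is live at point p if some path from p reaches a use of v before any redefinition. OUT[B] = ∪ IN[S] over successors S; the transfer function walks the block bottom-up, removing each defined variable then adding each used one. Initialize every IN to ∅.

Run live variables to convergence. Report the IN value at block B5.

Answer: {a, c}

Derivation:
Fixpoint table:
  B0:  IN={b, d, e}  OUT={d, e, f}
  B1:  IN={d, e, f}  OUT={a, c, d, e, f}
  B2:  IN={a, c, d, e, f}  OUT={b, d, e, f}
  B3:  IN={d}  OUT={a, d, f}
  B4:  IN={a, d, f}  OUT={a, c}
  B5:  IN={a, c}  OUT={a, c}
  B6:  IN={a, c}  OUT={}

Merge at B5: OUT[B5] = IN[B6] = {a, c}
Applying B5's transfer function to that OUT value gives IN[B5] (row B5 above).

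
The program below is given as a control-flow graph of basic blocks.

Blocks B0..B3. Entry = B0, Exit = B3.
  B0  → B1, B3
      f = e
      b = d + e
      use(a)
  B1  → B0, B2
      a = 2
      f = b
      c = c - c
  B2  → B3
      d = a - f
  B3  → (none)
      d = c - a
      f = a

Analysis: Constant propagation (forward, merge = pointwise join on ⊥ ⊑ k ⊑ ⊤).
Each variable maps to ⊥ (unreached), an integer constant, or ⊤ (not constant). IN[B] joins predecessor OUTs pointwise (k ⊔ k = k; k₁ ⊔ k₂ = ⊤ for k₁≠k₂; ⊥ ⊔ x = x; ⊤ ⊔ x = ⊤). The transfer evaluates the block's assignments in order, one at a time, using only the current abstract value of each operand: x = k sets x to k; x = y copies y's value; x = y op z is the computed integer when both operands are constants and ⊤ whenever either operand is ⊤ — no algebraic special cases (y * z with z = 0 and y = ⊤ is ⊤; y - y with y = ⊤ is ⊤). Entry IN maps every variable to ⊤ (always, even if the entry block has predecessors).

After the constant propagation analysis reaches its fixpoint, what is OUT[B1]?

Converged values:
  B0: | IN=(all ⊤) | OUT=(all ⊤)
  B1: | IN=(all ⊤) | OUT={a:2; rest ⊤}
  B2: | IN={a:2; rest ⊤} | OUT={a:2; rest ⊤}
  B3: | IN=(all ⊤) | OUT=(all ⊤)

Merge at B1: IN[B1] = OUT[B0] = {a: ⊤, b: ⊤, c: ⊤, d: ⊤, e: ⊤, f: ⊤}
Applying B1's transfer function to that IN value gives OUT[B1] (row B1 above).

Answer: {a: 2, b: ⊤, c: ⊤, d: ⊤, e: ⊤, f: ⊤}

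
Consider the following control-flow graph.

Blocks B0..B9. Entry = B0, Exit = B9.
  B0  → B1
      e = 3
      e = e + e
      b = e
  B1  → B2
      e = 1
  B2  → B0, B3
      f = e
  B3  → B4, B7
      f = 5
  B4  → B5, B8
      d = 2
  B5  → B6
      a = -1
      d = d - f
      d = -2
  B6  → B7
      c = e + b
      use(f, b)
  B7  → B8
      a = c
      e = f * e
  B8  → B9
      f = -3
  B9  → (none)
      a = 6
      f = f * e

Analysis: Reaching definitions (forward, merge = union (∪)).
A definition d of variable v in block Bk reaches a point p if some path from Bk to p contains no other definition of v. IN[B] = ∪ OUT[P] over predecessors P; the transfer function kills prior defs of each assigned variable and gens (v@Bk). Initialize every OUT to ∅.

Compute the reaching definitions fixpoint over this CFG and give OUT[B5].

Fixpoint table:
  B0:  IN={b@B0, e@B1, f@B2}  OUT={b@B0, e@B0, f@B2}
  B1:  IN={b@B0, e@B0, f@B2}  OUT={b@B0, e@B1, f@B2}
  B2:  IN={b@B0, e@B1, f@B2}  OUT={b@B0, e@B1, f@B2}
  B3:  IN={b@B0, e@B1, f@B2}  OUT={b@B0, e@B1, f@B3}
  B4:  IN={b@B0, e@B1, f@B3}  OUT={b@B0, d@B4, e@B1, f@B3}
  B5:  IN={b@B0, d@B4, e@B1, f@B3}  OUT={a@B5, b@B0, d@B5, e@B1, f@B3}
  B6:  IN={a@B5, b@B0, d@B5, e@B1, f@B3}  OUT={a@B5, b@B0, c@B6, d@B5, e@B1, f@B3}
  B7:  IN={a@B5, b@B0, c@B6, d@B5, e@B1, f@B3}  OUT={a@B7, b@B0, c@B6, d@B5, e@B7, f@B3}
  B8:  IN={a@B7, b@B0, c@B6, d@B4, d@B5, e@B1, e@B7, f@B3}  OUT={a@B7, b@B0, c@B6, d@B4, d@B5, e@B1, e@B7, f@B8}
  B9:  IN={a@B7, b@B0, c@B6, d@B4, d@B5, e@B1, e@B7, f@B8}  OUT={a@B9, b@B0, c@B6, d@B4, d@B5, e@B1, e@B7, f@B9}

Merge at B5: IN[B5] = OUT[B4] = {b@B0, d@B4, e@B1, f@B3}
Applying B5's transfer function to that IN value gives OUT[B5] (row B5 above).

Answer: {a@B5, b@B0, d@B5, e@B1, f@B3}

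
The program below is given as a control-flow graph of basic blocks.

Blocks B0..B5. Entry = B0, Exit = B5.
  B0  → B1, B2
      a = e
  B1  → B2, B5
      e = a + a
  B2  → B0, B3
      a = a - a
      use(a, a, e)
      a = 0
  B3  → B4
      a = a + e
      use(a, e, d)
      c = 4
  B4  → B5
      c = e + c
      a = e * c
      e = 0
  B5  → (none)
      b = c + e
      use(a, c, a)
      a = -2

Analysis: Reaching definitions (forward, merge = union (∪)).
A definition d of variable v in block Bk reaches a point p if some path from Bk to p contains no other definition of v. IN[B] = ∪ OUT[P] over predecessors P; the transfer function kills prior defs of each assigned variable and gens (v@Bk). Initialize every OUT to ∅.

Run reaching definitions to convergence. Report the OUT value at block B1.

Converged values:
  B0:  IN={a@B2, e@B1}  OUT={a@B0, e@B1}
  B1:  IN={a@B0, e@B1}  OUT={a@B0, e@B1}
  B2:  IN={a@B0, e@B1}  OUT={a@B2, e@B1}
  B3:  IN={a@B2, e@B1}  OUT={a@B3, c@B3, e@B1}
  B4:  IN={a@B3, c@B3, e@B1}  OUT={a@B4, c@B4, e@B4}
  B5:  IN={a@B0, a@B4, c@B4, e@B1, e@B4}  OUT={a@B5, b@B5, c@B4, e@B1, e@B4}

Merge at B1: IN[B1] = OUT[B0] = {a@B0, e@B1}
Applying B1's transfer function to that IN value gives OUT[B1] (row B1 above).

Answer: {a@B0, e@B1}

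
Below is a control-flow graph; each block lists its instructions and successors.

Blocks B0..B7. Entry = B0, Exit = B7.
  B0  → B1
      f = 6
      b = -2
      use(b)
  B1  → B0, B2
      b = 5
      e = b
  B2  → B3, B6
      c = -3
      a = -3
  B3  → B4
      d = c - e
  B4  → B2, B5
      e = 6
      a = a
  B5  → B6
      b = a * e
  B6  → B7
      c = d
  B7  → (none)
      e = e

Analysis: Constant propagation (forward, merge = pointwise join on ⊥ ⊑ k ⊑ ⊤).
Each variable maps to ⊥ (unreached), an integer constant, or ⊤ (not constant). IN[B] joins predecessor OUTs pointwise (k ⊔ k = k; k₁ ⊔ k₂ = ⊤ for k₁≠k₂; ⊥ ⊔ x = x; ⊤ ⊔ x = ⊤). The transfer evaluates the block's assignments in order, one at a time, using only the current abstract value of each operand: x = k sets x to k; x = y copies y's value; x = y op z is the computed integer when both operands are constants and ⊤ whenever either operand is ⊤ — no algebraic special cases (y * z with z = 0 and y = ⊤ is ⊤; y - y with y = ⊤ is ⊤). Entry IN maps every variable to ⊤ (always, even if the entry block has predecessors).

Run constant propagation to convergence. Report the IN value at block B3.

Answer: {a: -3, b: 5, c: -3, d: ⊤, e: ⊤, f: 6}

Derivation:
Converged values:
  B0:   IN=(all ⊤)   OUT={b:-2, f:6; rest ⊤}
  B1:   IN={b:-2, f:6; rest ⊤}   OUT={b:5, e:5, f:6; rest ⊤}
  B2:   IN={b:5, f:6; rest ⊤}   OUT={a:-3, b:5, c:-3, f:6; rest ⊤}
  B3:   IN={a:-3, b:5, c:-3, f:6; rest ⊤}   OUT={a:-3, b:5, c:-3, f:6; rest ⊤}
  B4:   IN={a:-3, b:5, c:-3, f:6; rest ⊤}   OUT={a:-3, b:5, c:-3, e:6, f:6; rest ⊤}
  B5:   IN={a:-3, b:5, c:-3, e:6, f:6; rest ⊤}   OUT={a:-3, b:-18, c:-3, e:6, f:6; rest ⊤}
  B6:   IN={a:-3, c:-3, f:6; rest ⊤}   OUT={a:-3, f:6; rest ⊤}
  B7:   IN={a:-3, f:6; rest ⊤}   OUT={a:-3, f:6; rest ⊤}

Merge at B3: IN[B3] = OUT[B2] = {a: -3, b: 5, c: -3, d: ⊤, e: ⊤, f: 6}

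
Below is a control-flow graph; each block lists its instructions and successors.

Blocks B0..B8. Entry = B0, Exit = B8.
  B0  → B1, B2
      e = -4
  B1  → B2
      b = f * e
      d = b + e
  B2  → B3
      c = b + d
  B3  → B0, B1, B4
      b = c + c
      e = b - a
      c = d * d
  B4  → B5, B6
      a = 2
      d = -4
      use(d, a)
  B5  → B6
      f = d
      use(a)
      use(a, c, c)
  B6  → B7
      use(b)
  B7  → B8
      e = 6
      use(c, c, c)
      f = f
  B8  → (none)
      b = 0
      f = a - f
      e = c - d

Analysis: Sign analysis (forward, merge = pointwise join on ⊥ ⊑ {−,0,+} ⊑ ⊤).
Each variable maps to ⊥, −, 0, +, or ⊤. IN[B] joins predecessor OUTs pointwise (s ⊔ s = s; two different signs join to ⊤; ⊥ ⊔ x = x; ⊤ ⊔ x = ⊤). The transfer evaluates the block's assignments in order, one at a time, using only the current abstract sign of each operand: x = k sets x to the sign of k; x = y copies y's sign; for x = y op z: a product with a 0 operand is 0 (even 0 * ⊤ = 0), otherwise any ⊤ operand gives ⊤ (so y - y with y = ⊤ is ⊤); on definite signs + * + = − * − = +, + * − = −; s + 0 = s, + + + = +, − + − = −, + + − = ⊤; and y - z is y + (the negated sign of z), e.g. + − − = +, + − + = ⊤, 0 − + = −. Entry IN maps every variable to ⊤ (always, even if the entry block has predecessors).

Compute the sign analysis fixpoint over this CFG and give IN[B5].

Per-block solution:
  B0:   IN=(all ⊤)   OUT={e:-; rest ⊤}
  B1:   IN=(all ⊤)   OUT=(all ⊤)
  B2:   IN=(all ⊤)   OUT=(all ⊤)
  B3:   IN=(all ⊤)   OUT=(all ⊤)
  B4:   IN=(all ⊤)   OUT={a:+, d:-; rest ⊤}
  B5:   IN={a:+, d:-; rest ⊤}   OUT={a:+, d:-, f:-; rest ⊤}
  B6:   IN={a:+, d:-; rest ⊤}   OUT={a:+, d:-; rest ⊤}
  B7:   IN={a:+, d:-; rest ⊤}   OUT={a:+, d:-, e:+; rest ⊤}
  B8:   IN={a:+, d:-, e:+; rest ⊤}   OUT={a:+, b:0, d:-; rest ⊤}

Merge at B5: IN[B5] = OUT[B4] = {a: +, b: ⊤, c: ⊤, d: -, e: ⊤, f: ⊤}

Answer: {a: +, b: ⊤, c: ⊤, d: -, e: ⊤, f: ⊤}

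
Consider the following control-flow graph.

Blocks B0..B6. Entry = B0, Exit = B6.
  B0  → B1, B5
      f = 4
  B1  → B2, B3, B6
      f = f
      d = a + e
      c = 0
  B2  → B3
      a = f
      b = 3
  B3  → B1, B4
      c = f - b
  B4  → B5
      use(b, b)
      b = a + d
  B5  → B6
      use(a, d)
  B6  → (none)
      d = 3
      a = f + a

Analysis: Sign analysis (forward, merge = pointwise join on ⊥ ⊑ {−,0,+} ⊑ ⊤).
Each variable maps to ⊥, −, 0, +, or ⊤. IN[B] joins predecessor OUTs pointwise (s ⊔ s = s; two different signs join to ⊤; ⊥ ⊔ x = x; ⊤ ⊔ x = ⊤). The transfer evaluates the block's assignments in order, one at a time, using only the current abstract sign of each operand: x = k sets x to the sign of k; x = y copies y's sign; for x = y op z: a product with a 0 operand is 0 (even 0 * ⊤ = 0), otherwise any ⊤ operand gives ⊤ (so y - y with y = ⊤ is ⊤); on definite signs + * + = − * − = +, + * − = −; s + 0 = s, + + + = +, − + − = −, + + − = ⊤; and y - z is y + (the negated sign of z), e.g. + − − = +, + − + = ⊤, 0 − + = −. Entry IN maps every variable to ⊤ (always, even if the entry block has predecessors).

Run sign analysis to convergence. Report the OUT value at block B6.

Answer: {a: ⊤, b: ⊤, c: ⊤, d: +, e: ⊤, f: +}

Trace:
Converged values:
  B0: | IN=(all ⊤) | OUT={f:+; rest ⊤}
  B1: | IN={f:+; rest ⊤} | OUT={c:0, f:+; rest ⊤}
  B2: | IN={c:0, f:+; rest ⊤} | OUT={a:+, b:+, c:0, f:+; rest ⊤}
  B3: | IN={c:0, f:+; rest ⊤} | OUT={f:+; rest ⊤}
  B4: | IN={f:+; rest ⊤} | OUT={f:+; rest ⊤}
  B5: | IN={f:+; rest ⊤} | OUT={f:+; rest ⊤}
  B6: | IN={f:+; rest ⊤} | OUT={d:+, f:+; rest ⊤}

Merge at B6: IN[B6] = OUT[B1] ⊔ OUT[B5] = {a: ⊤, b: ⊤, c: ⊤, d: ⊤, e: ⊤, f: +}
Applying B6's transfer function to that IN value gives OUT[B6] (row B6 above).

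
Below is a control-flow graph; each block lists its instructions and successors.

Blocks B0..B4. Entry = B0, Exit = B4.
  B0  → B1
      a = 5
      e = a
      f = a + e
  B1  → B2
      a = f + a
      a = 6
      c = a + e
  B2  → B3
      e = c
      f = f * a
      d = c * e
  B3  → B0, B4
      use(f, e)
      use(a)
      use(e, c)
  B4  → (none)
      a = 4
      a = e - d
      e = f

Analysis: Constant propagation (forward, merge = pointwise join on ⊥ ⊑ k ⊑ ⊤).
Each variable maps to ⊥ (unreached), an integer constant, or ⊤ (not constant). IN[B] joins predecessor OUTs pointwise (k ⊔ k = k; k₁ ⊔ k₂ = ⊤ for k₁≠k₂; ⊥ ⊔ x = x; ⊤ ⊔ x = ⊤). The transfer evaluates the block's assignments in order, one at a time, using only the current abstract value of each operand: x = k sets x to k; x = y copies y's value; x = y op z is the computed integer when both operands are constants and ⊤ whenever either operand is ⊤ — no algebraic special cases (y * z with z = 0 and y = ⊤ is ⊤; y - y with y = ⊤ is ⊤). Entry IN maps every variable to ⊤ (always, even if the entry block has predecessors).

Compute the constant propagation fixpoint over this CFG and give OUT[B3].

Fixpoint table:
  B0:  IN=(all ⊤)  OUT={a:5, e:5, f:10; rest ⊤}
  B1:  IN={a:5, e:5, f:10; rest ⊤}  OUT={a:6, c:11, e:5, f:10; rest ⊤}
  B2:  IN={a:6, c:11, e:5, f:10; rest ⊤}  OUT={a:6, c:11, d:121, e:11, f:60; rest ⊤}
  B3:  IN={a:6, c:11, d:121, e:11, f:60; rest ⊤}  OUT={a:6, c:11, d:121, e:11, f:60; rest ⊤}
  B4:  IN={a:6, c:11, d:121, e:11, f:60; rest ⊤}  OUT={a:-110, c:11, d:121, e:60, f:60; rest ⊤}

Merge at B3: IN[B3] = OUT[B2] = {a: 6, b: ⊤, c: 11, d: 121, e: 11, f: 60}
Applying B3's transfer function to that IN value gives OUT[B3] (row B3 above).

Answer: {a: 6, b: ⊤, c: 11, d: 121, e: 11, f: 60}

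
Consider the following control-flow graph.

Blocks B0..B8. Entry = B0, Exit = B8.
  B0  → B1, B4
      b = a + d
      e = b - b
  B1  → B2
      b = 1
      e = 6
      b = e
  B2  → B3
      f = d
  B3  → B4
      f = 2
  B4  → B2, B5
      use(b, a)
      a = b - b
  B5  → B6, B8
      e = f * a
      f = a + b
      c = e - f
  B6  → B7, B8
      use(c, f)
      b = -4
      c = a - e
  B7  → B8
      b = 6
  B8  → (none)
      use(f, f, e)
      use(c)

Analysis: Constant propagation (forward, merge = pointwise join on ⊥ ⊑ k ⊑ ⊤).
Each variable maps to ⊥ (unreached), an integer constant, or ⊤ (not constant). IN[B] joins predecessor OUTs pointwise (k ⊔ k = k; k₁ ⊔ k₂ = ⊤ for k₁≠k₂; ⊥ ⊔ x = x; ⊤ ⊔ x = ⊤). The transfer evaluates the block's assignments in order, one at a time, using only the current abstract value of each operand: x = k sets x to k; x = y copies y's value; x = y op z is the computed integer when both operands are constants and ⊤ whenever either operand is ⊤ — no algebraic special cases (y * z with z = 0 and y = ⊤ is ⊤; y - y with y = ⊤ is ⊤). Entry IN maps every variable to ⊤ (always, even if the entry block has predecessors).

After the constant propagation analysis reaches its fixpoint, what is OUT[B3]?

Answer: {a: ⊤, b: ⊤, c: ⊤, d: ⊤, e: ⊤, f: 2}

Trace:
Converged values:
  B0:  IN=(all ⊤)  OUT=(all ⊤)
  B1:  IN=(all ⊤)  OUT={b:6, e:6; rest ⊤}
  B2:  IN=(all ⊤)  OUT=(all ⊤)
  B3:  IN=(all ⊤)  OUT={f:2; rest ⊤}
  B4:  IN=(all ⊤)  OUT=(all ⊤)
  B5:  IN=(all ⊤)  OUT=(all ⊤)
  B6:  IN=(all ⊤)  OUT={b:-4; rest ⊤}
  B7:  IN={b:-4; rest ⊤}  OUT={b:6; rest ⊤}
  B8:  IN=(all ⊤)  OUT=(all ⊤)

Merge at B3: IN[B3] = OUT[B2] = {a: ⊤, b: ⊤, c: ⊤, d: ⊤, e: ⊤, f: ⊤}
Applying B3's transfer function to that IN value gives OUT[B3] (row B3 above).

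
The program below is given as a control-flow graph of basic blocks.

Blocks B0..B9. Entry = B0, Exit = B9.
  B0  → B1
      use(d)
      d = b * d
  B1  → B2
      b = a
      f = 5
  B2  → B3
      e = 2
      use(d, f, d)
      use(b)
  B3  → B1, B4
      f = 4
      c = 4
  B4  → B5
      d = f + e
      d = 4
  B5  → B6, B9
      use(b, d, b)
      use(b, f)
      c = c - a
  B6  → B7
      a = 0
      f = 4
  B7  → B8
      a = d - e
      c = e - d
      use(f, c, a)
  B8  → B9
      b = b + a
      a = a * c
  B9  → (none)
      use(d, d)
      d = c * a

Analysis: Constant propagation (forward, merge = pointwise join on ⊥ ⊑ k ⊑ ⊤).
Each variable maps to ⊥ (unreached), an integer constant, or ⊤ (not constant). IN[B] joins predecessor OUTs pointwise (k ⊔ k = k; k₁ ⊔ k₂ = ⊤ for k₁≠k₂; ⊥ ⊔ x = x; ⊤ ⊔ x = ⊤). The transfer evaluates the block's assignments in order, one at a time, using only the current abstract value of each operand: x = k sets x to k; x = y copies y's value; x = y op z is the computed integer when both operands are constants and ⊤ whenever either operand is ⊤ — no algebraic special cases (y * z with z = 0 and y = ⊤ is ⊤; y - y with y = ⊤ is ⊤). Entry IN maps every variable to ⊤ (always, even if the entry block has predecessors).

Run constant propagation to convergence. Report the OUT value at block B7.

Answer: {a: 2, b: ⊤, c: -2, d: 4, e: 2, f: 4}

Trace:
Converged values:
  B0: | IN=(all ⊤) | OUT=(all ⊤)
  B1: | IN=(all ⊤) | OUT={f:5; rest ⊤}
  B2: | IN={f:5; rest ⊤} | OUT={e:2, f:5; rest ⊤}
  B3: | IN={e:2, f:5; rest ⊤} | OUT={c:4, e:2, f:4; rest ⊤}
  B4: | IN={c:4, e:2, f:4; rest ⊤} | OUT={c:4, d:4, e:2, f:4; rest ⊤}
  B5: | IN={c:4, d:4, e:2, f:4; rest ⊤} | OUT={d:4, e:2, f:4; rest ⊤}
  B6: | IN={d:4, e:2, f:4; rest ⊤} | OUT={a:0, d:4, e:2, f:4; rest ⊤}
  B7: | IN={a:0, d:4, e:2, f:4; rest ⊤} | OUT={a:2, c:-2, d:4, e:2, f:4; rest ⊤}
  B8: | IN={a:2, c:-2, d:4, e:2, f:4; rest ⊤} | OUT={a:-4, c:-2, d:4, e:2, f:4; rest ⊤}
  B9: | IN={d:4, e:2, f:4; rest ⊤} | OUT={e:2, f:4; rest ⊤}

Merge at B7: IN[B7] = OUT[B6] = {a: 0, b: ⊤, c: ⊤, d: 4, e: 2, f: 4}
Applying B7's transfer function to that IN value gives OUT[B7] (row B7 above).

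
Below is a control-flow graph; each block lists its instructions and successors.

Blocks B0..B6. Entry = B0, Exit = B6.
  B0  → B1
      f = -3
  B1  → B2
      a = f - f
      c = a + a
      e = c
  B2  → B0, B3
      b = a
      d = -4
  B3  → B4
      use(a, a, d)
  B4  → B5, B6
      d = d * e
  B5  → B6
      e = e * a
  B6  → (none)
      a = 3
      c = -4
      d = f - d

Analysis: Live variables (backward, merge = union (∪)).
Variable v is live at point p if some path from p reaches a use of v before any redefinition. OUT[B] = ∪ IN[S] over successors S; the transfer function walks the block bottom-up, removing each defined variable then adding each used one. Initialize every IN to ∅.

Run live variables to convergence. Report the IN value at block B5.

Converged values:
  B0:   IN={}   OUT={f}
  B1:   IN={f}   OUT={a, e, f}
  B2:   IN={a, e, f}   OUT={a, d, e, f}
  B3:   IN={a, d, e, f}   OUT={a, d, e, f}
  B4:   IN={a, d, e, f}   OUT={a, d, e, f}
  B5:   IN={a, d, e, f}   OUT={d, f}
  B6:   IN={d, f}   OUT={}

Merge at B5: OUT[B5] = IN[B6] = {d, f}
Applying B5's transfer function to that OUT value gives IN[B5] (row B5 above).

Answer: {a, d, e, f}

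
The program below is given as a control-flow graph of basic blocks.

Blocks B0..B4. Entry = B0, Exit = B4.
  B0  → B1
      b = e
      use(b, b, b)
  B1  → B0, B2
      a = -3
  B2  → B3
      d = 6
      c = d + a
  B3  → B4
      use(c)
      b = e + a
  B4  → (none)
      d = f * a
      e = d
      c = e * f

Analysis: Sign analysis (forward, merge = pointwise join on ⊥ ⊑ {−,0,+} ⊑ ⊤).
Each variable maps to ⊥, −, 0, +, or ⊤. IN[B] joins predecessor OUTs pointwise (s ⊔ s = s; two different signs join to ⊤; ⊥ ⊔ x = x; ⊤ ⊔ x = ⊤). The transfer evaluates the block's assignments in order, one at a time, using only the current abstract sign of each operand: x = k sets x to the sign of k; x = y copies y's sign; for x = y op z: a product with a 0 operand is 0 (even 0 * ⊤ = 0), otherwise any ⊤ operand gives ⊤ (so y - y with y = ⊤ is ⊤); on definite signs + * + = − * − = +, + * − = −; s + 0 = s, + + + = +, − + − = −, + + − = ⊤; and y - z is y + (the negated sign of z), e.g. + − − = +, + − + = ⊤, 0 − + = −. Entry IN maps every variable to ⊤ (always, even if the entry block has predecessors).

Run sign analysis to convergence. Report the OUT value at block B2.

Converged values:
  B0: | IN=(all ⊤) | OUT=(all ⊤)
  B1: | IN=(all ⊤) | OUT={a:-; rest ⊤}
  B2: | IN={a:-; rest ⊤} | OUT={a:-, d:+; rest ⊤}
  B3: | IN={a:-, d:+; rest ⊤} | OUT={a:-, d:+; rest ⊤}
  B4: | IN={a:-, d:+; rest ⊤} | OUT={a:-; rest ⊤}

Merge at B2: IN[B2] = OUT[B1] = {a: -, b: ⊤, c: ⊤, d: ⊤, e: ⊤, f: ⊤}
Applying B2's transfer function to that IN value gives OUT[B2] (row B2 above).

Answer: {a: -, b: ⊤, c: ⊤, d: +, e: ⊤, f: ⊤}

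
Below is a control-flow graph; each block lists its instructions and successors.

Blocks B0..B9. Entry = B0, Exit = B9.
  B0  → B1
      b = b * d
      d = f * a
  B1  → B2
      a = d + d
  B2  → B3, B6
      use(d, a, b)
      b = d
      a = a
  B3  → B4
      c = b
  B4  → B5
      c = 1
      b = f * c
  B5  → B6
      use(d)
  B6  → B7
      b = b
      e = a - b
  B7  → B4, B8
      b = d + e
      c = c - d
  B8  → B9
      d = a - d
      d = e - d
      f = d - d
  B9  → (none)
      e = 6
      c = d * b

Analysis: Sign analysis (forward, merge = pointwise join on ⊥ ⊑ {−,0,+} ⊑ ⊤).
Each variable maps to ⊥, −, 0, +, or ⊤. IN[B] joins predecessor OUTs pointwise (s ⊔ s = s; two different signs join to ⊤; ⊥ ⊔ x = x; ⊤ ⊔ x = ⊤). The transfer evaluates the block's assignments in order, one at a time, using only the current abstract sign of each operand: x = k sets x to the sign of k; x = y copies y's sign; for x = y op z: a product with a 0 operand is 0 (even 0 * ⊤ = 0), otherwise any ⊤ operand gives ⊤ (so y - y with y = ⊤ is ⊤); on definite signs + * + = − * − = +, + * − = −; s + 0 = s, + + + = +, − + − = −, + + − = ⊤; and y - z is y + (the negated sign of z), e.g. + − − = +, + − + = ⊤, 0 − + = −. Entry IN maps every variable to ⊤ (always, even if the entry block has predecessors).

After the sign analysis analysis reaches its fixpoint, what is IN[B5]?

Answer: {a: ⊤, b: ⊤, c: +, d: ⊤, e: ⊤, f: ⊤}

Derivation:
Converged values:
  B0:   IN=(all ⊤)   OUT=(all ⊤)
  B1:   IN=(all ⊤)   OUT=(all ⊤)
  B2:   IN=(all ⊤)   OUT=(all ⊤)
  B3:   IN=(all ⊤)   OUT=(all ⊤)
  B4:   IN=(all ⊤)   OUT={c:+; rest ⊤}
  B5:   IN={c:+; rest ⊤}   OUT={c:+; rest ⊤}
  B6:   IN=(all ⊤)   OUT=(all ⊤)
  B7:   IN=(all ⊤)   OUT=(all ⊤)
  B8:   IN=(all ⊤)   OUT=(all ⊤)
  B9:   IN=(all ⊤)   OUT={e:+; rest ⊤}

Merge at B5: IN[B5] = OUT[B4] = {a: ⊤, b: ⊤, c: +, d: ⊤, e: ⊤, f: ⊤}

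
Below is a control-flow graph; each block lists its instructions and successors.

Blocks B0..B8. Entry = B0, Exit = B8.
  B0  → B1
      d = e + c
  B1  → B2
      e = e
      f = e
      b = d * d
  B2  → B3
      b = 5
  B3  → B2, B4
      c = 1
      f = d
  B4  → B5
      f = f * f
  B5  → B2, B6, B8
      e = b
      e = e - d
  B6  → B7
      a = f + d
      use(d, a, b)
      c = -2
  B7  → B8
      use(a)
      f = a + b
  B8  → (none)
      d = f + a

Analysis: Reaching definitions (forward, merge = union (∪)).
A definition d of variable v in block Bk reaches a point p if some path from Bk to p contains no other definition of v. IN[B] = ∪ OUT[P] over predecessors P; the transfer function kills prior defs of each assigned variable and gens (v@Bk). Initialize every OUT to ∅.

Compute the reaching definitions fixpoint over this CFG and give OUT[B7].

Answer: {a@B6, b@B2, c@B6, d@B0, e@B5, f@B7}

Trace:
Fixpoint table:
  B0:  IN={}  OUT={d@B0}
  B1:  IN={d@B0}  OUT={b@B1, d@B0, e@B1, f@B1}
  B2:  IN={b@B1, b@B2, c@B3, d@B0, e@B1, e@B5, f@B1, f@B3, f@B4}  OUT={b@B2, c@B3, d@B0, e@B1, e@B5, f@B1, f@B3, f@B4}
  B3:  IN={b@B2, c@B3, d@B0, e@B1, e@B5, f@B1, f@B3, f@B4}  OUT={b@B2, c@B3, d@B0, e@B1, e@B5, f@B3}
  B4:  IN={b@B2, c@B3, d@B0, e@B1, e@B5, f@B3}  OUT={b@B2, c@B3, d@B0, e@B1, e@B5, f@B4}
  B5:  IN={b@B2, c@B3, d@B0, e@B1, e@B5, f@B4}  OUT={b@B2, c@B3, d@B0, e@B5, f@B4}
  B6:  IN={b@B2, c@B3, d@B0, e@B5, f@B4}  OUT={a@B6, b@B2, c@B6, d@B0, e@B5, f@B4}
  B7:  IN={a@B6, b@B2, c@B6, d@B0, e@B5, f@B4}  OUT={a@B6, b@B2, c@B6, d@B0, e@B5, f@B7}
  B8:  IN={a@B6, b@B2, c@B3, c@B6, d@B0, e@B5, f@B4, f@B7}  OUT={a@B6, b@B2, c@B3, c@B6, d@B8, e@B5, f@B4, f@B7}

Merge at B7: IN[B7] = OUT[B6] = {a@B6, b@B2, c@B6, d@B0, e@B5, f@B4}
Applying B7's transfer function to that IN value gives OUT[B7] (row B7 above).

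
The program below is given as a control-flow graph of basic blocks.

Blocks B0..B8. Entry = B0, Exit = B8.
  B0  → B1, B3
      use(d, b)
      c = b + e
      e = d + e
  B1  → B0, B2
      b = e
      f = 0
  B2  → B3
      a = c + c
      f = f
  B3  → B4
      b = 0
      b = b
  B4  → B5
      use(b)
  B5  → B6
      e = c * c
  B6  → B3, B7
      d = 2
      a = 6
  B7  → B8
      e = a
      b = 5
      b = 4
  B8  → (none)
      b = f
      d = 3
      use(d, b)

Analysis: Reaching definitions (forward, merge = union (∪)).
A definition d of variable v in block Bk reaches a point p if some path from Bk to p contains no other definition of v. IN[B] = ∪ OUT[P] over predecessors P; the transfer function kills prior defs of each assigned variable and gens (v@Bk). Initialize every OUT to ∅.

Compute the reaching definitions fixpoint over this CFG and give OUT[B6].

Answer: {a@B6, b@B3, c@B0, d@B6, e@B5, f@B1, f@B2}

Working:
Fixpoint table:
  B0:   IN={b@B1, c@B0, e@B0, f@B1}   OUT={b@B1, c@B0, e@B0, f@B1}
  B1:   IN={b@B1, c@B0, e@B0, f@B1}   OUT={b@B1, c@B0, e@B0, f@B1}
  B2:   IN={b@B1, c@B0, e@B0, f@B1}   OUT={a@B2, b@B1, c@B0, e@B0, f@B2}
  B3:   IN={a@B2, a@B6, b@B1, b@B3, c@B0, d@B6, e@B0, e@B5, f@B1, f@B2}   OUT={a@B2, a@B6, b@B3, c@B0, d@B6, e@B0, e@B5, f@B1, f@B2}
  B4:   IN={a@B2, a@B6, b@B3, c@B0, d@B6, e@B0, e@B5, f@B1, f@B2}   OUT={a@B2, a@B6, b@B3, c@B0, d@B6, e@B0, e@B5, f@B1, f@B2}
  B5:   IN={a@B2, a@B6, b@B3, c@B0, d@B6, e@B0, e@B5, f@B1, f@B2}   OUT={a@B2, a@B6, b@B3, c@B0, d@B6, e@B5, f@B1, f@B2}
  B6:   IN={a@B2, a@B6, b@B3, c@B0, d@B6, e@B5, f@B1, f@B2}   OUT={a@B6, b@B3, c@B0, d@B6, e@B5, f@B1, f@B2}
  B7:   IN={a@B6, b@B3, c@B0, d@B6, e@B5, f@B1, f@B2}   OUT={a@B6, b@B7, c@B0, d@B6, e@B7, f@B1, f@B2}
  B8:   IN={a@B6, b@B7, c@B0, d@B6, e@B7, f@B1, f@B2}   OUT={a@B6, b@B8, c@B0, d@B8, e@B7, f@B1, f@B2}

Merge at B6: IN[B6] = OUT[B5] = {a@B2, a@B6, b@B3, c@B0, d@B6, e@B5, f@B1, f@B2}
Applying B6's transfer function to that IN value gives OUT[B6] (row B6 above).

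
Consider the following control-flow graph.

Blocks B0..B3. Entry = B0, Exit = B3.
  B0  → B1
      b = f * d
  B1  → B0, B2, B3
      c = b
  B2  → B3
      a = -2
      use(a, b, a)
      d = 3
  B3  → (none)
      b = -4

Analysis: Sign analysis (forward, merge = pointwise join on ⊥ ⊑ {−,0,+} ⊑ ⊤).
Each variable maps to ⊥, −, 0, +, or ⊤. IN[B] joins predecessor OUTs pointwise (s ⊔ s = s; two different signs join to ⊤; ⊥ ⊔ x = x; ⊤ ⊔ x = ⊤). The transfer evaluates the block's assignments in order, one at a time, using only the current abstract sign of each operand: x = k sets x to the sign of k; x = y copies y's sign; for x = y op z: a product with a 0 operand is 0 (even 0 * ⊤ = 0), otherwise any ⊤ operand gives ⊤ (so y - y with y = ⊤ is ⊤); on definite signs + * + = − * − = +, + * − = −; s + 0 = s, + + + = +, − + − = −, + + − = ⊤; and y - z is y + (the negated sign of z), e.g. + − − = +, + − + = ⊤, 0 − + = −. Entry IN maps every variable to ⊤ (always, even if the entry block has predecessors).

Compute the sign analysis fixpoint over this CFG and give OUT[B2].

Converged values:
  B0: | IN=(all ⊤) | OUT=(all ⊤)
  B1: | IN=(all ⊤) | OUT=(all ⊤)
  B2: | IN=(all ⊤) | OUT={a:-, d:+; rest ⊤}
  B3: | IN=(all ⊤) | OUT={b:-; rest ⊤}

Merge at B2: IN[B2] = OUT[B1] = {a: ⊤, b: ⊤, c: ⊤, d: ⊤, e: ⊤, f: ⊤}
Applying B2's transfer function to that IN value gives OUT[B2] (row B2 above).

Answer: {a: -, b: ⊤, c: ⊤, d: +, e: ⊤, f: ⊤}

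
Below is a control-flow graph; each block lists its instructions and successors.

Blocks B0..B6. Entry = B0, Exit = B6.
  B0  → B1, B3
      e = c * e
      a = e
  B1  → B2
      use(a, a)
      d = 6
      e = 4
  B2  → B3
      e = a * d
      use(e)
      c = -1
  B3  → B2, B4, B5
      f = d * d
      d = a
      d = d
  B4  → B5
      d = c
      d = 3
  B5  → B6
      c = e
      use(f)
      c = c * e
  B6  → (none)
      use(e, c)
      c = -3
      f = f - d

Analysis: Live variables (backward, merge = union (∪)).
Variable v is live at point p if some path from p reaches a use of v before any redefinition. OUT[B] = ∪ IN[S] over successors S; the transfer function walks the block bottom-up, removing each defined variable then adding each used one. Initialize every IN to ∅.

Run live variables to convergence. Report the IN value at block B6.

Converged values:
  B0:  IN={c, d, e}  OUT={a, c, d, e}
  B1:  IN={a}  OUT={a, d}
  B2:  IN={a, d}  OUT={a, c, d, e}
  B3:  IN={a, c, d, e}  OUT={a, c, d, e, f}
  B4:  IN={c, e, f}  OUT={d, e, f}
  B5:  IN={d, e, f}  OUT={c, d, e, f}
  B6:  IN={c, d, e, f}  OUT={}

B6 is the boundary node: OUT[B6] = {}
Applying B6's transfer function to that OUT value gives IN[B6] (row B6 above).

Answer: {c, d, e, f}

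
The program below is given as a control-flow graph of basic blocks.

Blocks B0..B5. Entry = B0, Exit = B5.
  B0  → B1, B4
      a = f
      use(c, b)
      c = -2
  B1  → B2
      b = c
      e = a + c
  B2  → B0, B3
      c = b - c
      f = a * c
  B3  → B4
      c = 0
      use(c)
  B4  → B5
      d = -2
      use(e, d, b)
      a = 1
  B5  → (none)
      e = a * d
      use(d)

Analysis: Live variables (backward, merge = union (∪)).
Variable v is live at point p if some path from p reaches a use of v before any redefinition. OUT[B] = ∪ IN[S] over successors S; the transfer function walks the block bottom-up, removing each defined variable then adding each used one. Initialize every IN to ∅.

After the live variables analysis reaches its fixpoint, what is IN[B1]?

Answer: {a, c}

Working:
Per-block solution:
  B0:  IN={b, c, e, f}  OUT={a, b, c, e}
  B1:  IN={a, c}  OUT={a, b, c, e}
  B2:  IN={a, b, c, e}  OUT={b, c, e, f}
  B3:  IN={b, e}  OUT={b, e}
  B4:  IN={b, e}  OUT={a, d}
  B5:  IN={a, d}  OUT={}

Merge at B1: OUT[B1] = IN[B2] = {a, b, c, e}
Applying B1's transfer function to that OUT value gives IN[B1] (row B1 above).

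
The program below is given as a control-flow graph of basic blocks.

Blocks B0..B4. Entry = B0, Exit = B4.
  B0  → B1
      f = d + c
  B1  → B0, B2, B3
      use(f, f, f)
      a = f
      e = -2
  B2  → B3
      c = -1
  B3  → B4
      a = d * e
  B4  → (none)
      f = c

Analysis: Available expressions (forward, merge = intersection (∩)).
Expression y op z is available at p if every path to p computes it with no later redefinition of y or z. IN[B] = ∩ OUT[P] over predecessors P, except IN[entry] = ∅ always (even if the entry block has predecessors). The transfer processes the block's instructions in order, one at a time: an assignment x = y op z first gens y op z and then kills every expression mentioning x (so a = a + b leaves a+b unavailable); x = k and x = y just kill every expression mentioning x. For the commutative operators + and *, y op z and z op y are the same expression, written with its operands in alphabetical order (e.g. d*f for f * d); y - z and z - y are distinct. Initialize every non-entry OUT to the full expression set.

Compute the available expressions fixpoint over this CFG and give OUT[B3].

Fixpoint table:
  B0: | IN={} | OUT={c+d}
  B1: | IN={c+d} | OUT={c+d}
  B2: | IN={c+d} | OUT={}
  B3: | IN={} | OUT={d*e}
  B4: | IN={d*e} | OUT={d*e}

Merge at B3: IN[B3] = OUT[B1] ∩ OUT[B2] = {}
Applying B3's transfer function to that IN value gives OUT[B3] (row B3 above).

Answer: {d*e}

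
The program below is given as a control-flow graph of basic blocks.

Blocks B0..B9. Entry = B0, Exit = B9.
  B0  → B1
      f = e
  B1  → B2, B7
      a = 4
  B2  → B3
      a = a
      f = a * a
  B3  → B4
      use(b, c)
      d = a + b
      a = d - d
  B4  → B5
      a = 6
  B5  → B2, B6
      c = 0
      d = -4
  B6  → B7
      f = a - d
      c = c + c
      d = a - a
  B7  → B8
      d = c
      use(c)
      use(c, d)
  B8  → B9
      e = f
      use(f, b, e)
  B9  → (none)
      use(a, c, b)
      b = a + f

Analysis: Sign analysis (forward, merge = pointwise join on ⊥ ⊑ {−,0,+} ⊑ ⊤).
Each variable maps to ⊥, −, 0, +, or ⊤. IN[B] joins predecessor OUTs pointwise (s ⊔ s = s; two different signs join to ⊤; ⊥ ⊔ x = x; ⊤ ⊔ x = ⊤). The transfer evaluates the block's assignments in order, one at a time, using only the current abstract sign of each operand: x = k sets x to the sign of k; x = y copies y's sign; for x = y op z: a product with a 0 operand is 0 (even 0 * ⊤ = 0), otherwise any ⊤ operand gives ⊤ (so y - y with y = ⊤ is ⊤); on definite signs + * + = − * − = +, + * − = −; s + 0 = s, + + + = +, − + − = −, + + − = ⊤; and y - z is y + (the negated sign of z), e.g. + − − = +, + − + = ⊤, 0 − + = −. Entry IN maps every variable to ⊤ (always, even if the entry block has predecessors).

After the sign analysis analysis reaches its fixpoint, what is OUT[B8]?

Converged values:
  B0:   IN=(all ⊤)   OUT=(all ⊤)
  B1:   IN=(all ⊤)   OUT={a:+; rest ⊤}
  B2:   IN={a:+; rest ⊤}   OUT={a:+, f:+; rest ⊤}
  B3:   IN={a:+, f:+; rest ⊤}   OUT={f:+; rest ⊤}
  B4:   IN={f:+; rest ⊤}   OUT={a:+, f:+; rest ⊤}
  B5:   IN={a:+, f:+; rest ⊤}   OUT={a:+, c:0, d:-, f:+; rest ⊤}
  B6:   IN={a:+, c:0, d:-, f:+; rest ⊤}   OUT={a:+, c:0, f:+; rest ⊤}
  B7:   IN={a:+; rest ⊤}   OUT={a:+; rest ⊤}
  B8:   IN={a:+; rest ⊤}   OUT={a:+; rest ⊤}
  B9:   IN={a:+; rest ⊤}   OUT={a:+; rest ⊤}

Merge at B8: IN[B8] = OUT[B7] = {a: +, b: ⊤, c: ⊤, d: ⊤, e: ⊤, f: ⊤}
Applying B8's transfer function to that IN value gives OUT[B8] (row B8 above).

Answer: {a: +, b: ⊤, c: ⊤, d: ⊤, e: ⊤, f: ⊤}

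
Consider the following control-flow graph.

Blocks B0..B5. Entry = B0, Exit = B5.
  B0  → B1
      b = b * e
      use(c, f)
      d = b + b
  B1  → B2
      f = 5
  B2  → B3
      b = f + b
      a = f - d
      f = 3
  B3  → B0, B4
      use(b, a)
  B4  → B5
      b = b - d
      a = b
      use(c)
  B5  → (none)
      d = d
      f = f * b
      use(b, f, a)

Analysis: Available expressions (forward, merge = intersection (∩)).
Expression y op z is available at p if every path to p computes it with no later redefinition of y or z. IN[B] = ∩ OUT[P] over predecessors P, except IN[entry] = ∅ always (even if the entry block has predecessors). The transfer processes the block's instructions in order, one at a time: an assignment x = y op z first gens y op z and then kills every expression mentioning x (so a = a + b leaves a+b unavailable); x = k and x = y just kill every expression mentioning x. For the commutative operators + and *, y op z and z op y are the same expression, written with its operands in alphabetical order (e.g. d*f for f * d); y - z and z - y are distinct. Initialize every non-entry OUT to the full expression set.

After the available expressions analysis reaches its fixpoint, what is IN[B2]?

Converged values:
  B0: | IN={} | OUT={b+b}
  B1: | IN={b+b} | OUT={b+b}
  B2: | IN={b+b} | OUT={}
  B3: | IN={} | OUT={}
  B4: | IN={} | OUT={}
  B5: | IN={} | OUT={}

Merge at B2: IN[B2] = OUT[B1] = {b+b}

Answer: {b+b}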